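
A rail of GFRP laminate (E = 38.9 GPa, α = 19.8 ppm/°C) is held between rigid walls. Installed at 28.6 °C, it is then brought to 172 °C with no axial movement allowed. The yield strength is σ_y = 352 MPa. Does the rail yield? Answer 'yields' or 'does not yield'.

does not yield

ΔT = 143.4 K. Constrained thermal stress σ = E·α·ΔT = 38.90×10³ MPa × 19.8×10⁻⁶ × 143.4 = 110 MPa (compressive).
Compare to σ_y = 352 MPa: σ < σ_y, so it does not yield.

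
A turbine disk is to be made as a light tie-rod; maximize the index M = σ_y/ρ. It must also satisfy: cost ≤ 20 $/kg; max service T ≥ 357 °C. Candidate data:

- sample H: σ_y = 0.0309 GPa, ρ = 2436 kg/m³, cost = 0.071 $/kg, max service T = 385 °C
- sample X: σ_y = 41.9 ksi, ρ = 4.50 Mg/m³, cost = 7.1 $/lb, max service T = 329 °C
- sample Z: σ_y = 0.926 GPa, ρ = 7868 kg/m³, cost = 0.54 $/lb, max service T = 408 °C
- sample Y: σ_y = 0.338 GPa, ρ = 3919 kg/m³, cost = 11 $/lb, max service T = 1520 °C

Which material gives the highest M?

Screen on constraints: cost ≤ 20 $/kg; max service T ≥ 357 °C. Survivors: sample H, sample Z.
Normalizing units and computing the index:
  sample H: σ_y = 30.90 MPa, ρ = 2436 kg/m³
  sample Z: σ_y = 926.0 MPa, ρ = 7868 kg/m³
  sample Z: M = 118 kN·m/kg
  sample H: M = 12.7 kN·m/kg
Sample Z ranks first.

sample Z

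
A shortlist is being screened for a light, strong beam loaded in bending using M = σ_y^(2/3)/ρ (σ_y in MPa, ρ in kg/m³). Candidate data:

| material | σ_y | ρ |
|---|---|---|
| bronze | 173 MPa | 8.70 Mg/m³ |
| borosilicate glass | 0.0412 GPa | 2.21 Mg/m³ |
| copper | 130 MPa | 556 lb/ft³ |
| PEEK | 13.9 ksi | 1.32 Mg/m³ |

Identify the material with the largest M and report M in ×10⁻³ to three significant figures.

PEEK, M = 15.9×10⁻³

In SI units:
  bronze: σ_y = 173.0 MPa, ρ = 8700 kg/m³
  borosilicate glass: σ_y = 41.20 MPa, ρ = 2210 kg/m³
  copper: σ_y = 130.0 MPa, ρ = 8906 kg/m³
  PEEK: σ_y = 95.84 MPa, ρ = 1320 kg/m³
  PEEK: M = 15.9×10⁻³
  borosilicate glass: M = 5.40×10⁻³
  bronze: M = 3.57×10⁻³
  copper: M = 2.88×10⁻³
PEEK has the largest M.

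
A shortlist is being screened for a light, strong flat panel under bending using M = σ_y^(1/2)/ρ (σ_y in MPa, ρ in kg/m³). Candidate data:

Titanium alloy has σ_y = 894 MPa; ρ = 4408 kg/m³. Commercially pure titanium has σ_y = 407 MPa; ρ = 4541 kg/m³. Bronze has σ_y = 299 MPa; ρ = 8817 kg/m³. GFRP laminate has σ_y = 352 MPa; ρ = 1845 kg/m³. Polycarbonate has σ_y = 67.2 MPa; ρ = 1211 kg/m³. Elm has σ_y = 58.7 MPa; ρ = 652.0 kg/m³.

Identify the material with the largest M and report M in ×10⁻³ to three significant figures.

elm, M = 11.8×10⁻³

Per-candidate index values:
  elm: M = 11.8×10⁻³
  GFRP laminate: M = 10.2×10⁻³
  titanium alloy: M = 6.78×10⁻³
  polycarbonate: M = 6.77×10⁻³
  commercially pure titanium: M = 4.44×10⁻³
  bronze: M = 1.96×10⁻³
Elm ranks first.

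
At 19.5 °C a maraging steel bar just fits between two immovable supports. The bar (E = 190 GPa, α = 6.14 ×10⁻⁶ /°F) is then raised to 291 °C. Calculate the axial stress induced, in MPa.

570 MPa

α = 6.14×10⁻⁶/°F × 9/5 = 11.1×10⁻⁶/K.
ΔT = 271.5 K. Constrained thermal stress σ = E·α·ΔT = 190.0×10³ MPa × 11.1×10⁻⁶ × 271.5 = 570 MPa (compressive).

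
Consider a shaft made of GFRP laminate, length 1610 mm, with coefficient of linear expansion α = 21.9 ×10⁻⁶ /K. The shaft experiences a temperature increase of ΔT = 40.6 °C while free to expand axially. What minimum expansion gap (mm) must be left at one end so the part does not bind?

1.43 mm

ΔL = α·L₀·ΔT = 21.9×10⁻⁶ × 1610 mm × 40.60 K = 1.43 mm.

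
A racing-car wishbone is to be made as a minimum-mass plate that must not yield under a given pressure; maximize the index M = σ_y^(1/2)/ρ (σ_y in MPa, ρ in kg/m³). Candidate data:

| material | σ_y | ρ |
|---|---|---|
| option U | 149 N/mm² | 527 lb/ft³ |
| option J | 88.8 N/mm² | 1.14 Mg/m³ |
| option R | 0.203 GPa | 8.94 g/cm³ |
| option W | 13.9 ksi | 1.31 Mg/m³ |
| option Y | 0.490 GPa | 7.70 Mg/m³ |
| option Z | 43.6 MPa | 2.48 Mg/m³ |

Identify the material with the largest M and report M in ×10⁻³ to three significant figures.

option J, M = 8.27×10⁻³

Convert each candidate to consistent units, then evaluate M:
  option U: σ_y = 149.0 MPa, ρ = 8442 kg/m³
  option J: σ_y = 88.80 MPa, ρ = 1140 kg/m³
  option R: σ_y = 203.0 MPa, ρ = 8940 kg/m³
  option W: σ_y = 95.84 MPa, ρ = 1310 kg/m³
  option Y: σ_y = 490.0 MPa, ρ = 7700 kg/m³
  option Z: σ_y = 43.60 MPa, ρ = 2480 kg/m³
  option J: M = 8.27×10⁻³
  option W: M = 7.47×10⁻³
  option Y: M = 2.87×10⁻³
  option Z: M = 2.66×10⁻³
  option R: M = 1.59×10⁻³
  option U: M = 1.45×10⁻³
Highest index: option J.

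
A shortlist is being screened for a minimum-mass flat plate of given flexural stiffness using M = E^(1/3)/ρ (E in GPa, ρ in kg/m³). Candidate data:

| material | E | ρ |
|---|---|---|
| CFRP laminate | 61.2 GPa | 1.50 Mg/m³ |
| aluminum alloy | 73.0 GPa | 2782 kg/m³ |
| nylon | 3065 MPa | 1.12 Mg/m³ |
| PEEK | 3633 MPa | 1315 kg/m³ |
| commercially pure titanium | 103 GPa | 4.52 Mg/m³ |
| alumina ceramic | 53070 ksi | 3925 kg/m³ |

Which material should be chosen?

CFRP laminate

Putting every candidate on a common basis:
  CFRP laminate: E = 61.20 GPa, ρ = 1500 kg/m³
  aluminum alloy: E = 73.00 GPa, ρ = 2782 kg/m³
  nylon: E = 3.065 GPa, ρ = 1120 kg/m³
  PEEK: E = 3.633 GPa, ρ = 1315 kg/m³
  commercially pure titanium: E = 103.0 GPa, ρ = 4520 kg/m³
  alumina ceramic: E = 365.9 GPa, ρ = 3925 kg/m³
  CFRP laminate: M = 2.63×10⁻³
  alumina ceramic: M = 1.82×10⁻³
  aluminum alloy: M = 1.50×10⁻³
  nylon: M = 1.30×10⁻³
  PEEK: M = 1.17×10⁻³
  commercially pure titanium: M = 1.04×10⁻³
Highest index: CFRP laminate.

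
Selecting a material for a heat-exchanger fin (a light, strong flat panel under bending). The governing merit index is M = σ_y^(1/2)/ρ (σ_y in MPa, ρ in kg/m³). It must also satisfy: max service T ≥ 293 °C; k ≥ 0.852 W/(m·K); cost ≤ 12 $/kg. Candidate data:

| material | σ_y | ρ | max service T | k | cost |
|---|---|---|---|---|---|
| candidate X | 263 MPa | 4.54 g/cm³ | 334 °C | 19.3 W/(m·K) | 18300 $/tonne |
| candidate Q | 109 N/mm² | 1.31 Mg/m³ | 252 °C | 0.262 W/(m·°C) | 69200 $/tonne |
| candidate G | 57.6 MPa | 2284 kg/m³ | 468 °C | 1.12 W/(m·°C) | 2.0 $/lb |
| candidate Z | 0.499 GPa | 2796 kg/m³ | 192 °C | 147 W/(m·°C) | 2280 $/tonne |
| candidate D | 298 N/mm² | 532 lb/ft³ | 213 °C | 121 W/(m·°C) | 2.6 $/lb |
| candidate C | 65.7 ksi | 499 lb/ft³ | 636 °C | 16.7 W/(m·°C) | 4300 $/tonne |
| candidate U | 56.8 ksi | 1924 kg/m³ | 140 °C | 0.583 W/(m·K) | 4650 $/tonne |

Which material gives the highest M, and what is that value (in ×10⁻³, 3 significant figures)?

Screen on constraints: max service T ≥ 293 °C; k ≥ 0.852 W/(m·K); cost ≤ 12 $/kg. Survivors: candidate G, candidate C.
After converting to SI:
  candidate G: σ_y = 57.60 MPa, ρ = 2284 kg/m³
  candidate C: σ_y = 453.0 MPa, ρ = 7993 kg/m³
  candidate G: M = 3.32×10⁻³
  candidate C: M = 2.66×10⁻³
Candidate G has the largest M.

candidate G, M = 3.32×10⁻³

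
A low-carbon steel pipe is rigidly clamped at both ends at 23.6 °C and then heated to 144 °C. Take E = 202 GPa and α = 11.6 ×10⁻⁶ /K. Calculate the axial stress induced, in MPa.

ΔT = 120.4 K. Constrained thermal stress σ = E·α·ΔT = 202.0×10³ MPa × 11.6×10⁻⁶ × 120.4 = 282 MPa (compressive).

282 MPa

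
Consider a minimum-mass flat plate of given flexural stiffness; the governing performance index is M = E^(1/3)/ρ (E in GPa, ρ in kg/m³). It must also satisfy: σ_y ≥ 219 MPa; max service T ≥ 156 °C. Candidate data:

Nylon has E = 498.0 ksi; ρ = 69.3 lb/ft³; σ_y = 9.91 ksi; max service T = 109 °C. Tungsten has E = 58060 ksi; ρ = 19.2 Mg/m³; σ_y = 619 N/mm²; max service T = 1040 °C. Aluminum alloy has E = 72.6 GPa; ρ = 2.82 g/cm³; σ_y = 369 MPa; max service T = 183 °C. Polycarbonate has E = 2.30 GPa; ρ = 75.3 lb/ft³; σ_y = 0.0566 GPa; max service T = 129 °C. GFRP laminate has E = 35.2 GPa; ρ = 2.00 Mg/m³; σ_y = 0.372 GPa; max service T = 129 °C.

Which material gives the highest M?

Screen on constraints: σ_y ≥ 219 MPa; max service T ≥ 156 °C. Survivors: tungsten, aluminum alloy.
After converting to SI:
  tungsten: E = 400.3 GPa, ρ = 19200 kg/m³
  aluminum alloy: E = 72.60 GPa, ρ = 2820 kg/m³
  aluminum alloy: M = 1.48×10⁻³
  tungsten: M = 0.384×10⁻³
The maximum is for aluminum alloy.

aluminum alloy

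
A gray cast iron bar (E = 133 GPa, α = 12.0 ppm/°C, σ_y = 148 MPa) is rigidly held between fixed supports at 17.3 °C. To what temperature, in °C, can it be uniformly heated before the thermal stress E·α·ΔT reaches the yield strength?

110 °C

E·α·ΔT = 148.0 MPa ⇒ ΔT = 148.0 / (133.0×10³ × 12.0×10⁻⁶) = 92.73 K.
T = 17.3 + 92.73 = 110.0 °C.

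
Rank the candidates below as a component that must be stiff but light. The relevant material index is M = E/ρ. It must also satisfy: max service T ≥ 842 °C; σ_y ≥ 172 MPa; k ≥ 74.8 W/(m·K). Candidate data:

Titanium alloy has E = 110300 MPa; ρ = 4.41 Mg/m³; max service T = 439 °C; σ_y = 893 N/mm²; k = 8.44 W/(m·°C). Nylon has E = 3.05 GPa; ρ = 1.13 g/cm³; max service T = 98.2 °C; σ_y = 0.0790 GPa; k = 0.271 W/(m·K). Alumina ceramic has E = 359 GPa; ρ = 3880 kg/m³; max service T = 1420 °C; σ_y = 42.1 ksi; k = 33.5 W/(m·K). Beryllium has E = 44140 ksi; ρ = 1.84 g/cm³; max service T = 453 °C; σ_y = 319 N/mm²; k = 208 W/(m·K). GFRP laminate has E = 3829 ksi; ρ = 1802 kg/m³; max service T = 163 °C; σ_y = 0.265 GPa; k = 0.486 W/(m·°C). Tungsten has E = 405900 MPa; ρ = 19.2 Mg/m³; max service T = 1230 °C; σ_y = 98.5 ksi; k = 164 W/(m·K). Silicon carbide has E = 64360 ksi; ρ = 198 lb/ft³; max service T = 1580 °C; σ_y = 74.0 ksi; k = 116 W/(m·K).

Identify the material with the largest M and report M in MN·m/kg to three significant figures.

Screen on constraints: max service T ≥ 842 °C; σ_y ≥ 172 MPa; k ≥ 74.8 W/(m·K). Survivors: tungsten, silicon carbide.
Convert each candidate to consistent units, then evaluate M:
  tungsten: E = 405.9 GPa, ρ = 19200 kg/m³
  silicon carbide: E = 443.7 GPa, ρ = 3172 kg/m³
  silicon carbide: M = 140 MN·m/kg
  tungsten: M = 21.1 MN·m/kg
The maximum is for silicon carbide.

silicon carbide, M = 140 MN·m/kg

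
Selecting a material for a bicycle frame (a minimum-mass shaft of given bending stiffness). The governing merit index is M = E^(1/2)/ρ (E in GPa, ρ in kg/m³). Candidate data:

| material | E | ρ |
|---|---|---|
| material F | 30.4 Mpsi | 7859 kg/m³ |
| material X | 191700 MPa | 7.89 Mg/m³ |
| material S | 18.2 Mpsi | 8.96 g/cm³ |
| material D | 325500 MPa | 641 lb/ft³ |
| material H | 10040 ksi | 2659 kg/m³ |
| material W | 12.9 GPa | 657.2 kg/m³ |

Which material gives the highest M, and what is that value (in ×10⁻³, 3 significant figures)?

material W, M = 5.47×10⁻³

Putting every candidate on a common basis:
  material F: E = 209.6 GPa, ρ = 7859 kg/m³
  material X: E = 191.7 GPa, ρ = 7890 kg/m³
  material S: E = 125.5 GPa, ρ = 8960 kg/m³
  material D: E = 325.5 GPa, ρ = 10270 kg/m³
  material H: E = 69.22 GPa, ρ = 2659 kg/m³
  material W: E = 12.90 GPa, ρ = 657.2 kg/m³
  material W: M = 5.47×10⁻³
  material H: M = 3.13×10⁻³
  material F: M = 1.84×10⁻³
  material D: M = 1.76×10⁻³
  material X: M = 1.75×10⁻³
  material S: M = 1.25×10⁻³
Material W has the largest M.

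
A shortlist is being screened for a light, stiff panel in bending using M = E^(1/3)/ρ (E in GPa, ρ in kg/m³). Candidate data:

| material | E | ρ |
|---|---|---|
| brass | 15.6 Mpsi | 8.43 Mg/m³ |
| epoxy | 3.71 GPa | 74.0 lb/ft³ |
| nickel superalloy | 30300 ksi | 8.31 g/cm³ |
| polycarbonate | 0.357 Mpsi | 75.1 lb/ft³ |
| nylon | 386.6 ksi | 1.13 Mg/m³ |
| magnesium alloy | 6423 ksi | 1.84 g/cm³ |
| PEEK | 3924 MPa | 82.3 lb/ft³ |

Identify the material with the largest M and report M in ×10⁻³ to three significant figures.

magnesium alloy, M = 1.92×10⁻³

Convert each candidate to consistent units, then evaluate M:
  brass: E = 107.6 GPa, ρ = 8430 kg/m³
  epoxy: E = 3.710 GPa, ρ = 1185 kg/m³
  nickel superalloy: E = 208.9 GPa, ρ = 8310 kg/m³
  polycarbonate: E = 2.461 GPa, ρ = 1203 kg/m³
  nylon: E = 2.666 GPa, ρ = 1130 kg/m³
  magnesium alloy: E = 44.29 GPa, ρ = 1840 kg/m³
  PEEK: E = 3.924 GPa, ρ = 1318 kg/m³
  magnesium alloy: M = 1.92×10⁻³
  epoxy: M = 1.31×10⁻³
  nylon: M = 1.23×10⁻³
  PEEK: M = 1.20×10⁻³
  polycarbonate: M = 1.12×10⁻³
  nickel superalloy: M = 0.714×10⁻³
  brass: M = 0.564×10⁻³
Highest index: magnesium alloy.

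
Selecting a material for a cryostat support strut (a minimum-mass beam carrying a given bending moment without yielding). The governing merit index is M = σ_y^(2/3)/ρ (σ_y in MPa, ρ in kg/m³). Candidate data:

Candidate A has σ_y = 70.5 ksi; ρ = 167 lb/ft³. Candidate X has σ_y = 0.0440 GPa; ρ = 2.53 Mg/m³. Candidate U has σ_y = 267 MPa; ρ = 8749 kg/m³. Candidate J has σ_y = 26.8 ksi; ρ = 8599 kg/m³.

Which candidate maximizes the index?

Putting every candidate on a common basis:
  candidate A: σ_y = 486.1 MPa, ρ = 2675 kg/m³
  candidate X: σ_y = 44.00 MPa, ρ = 2530 kg/m³
  candidate U: σ_y = 267.0 MPa, ρ = 8749 kg/m³
  candidate J: σ_y = 184.8 MPa, ρ = 8599 kg/m³
  candidate A: M = 23.1×10⁻³
  candidate X: M = 4.93×10⁻³
  candidate U: M = 4.74×10⁻³
  candidate J: M = 3.77×10⁻³
The maximum is for candidate A.

candidate A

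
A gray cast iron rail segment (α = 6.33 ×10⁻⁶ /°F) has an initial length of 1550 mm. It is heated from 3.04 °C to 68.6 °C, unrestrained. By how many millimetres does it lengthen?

Convert α: 6.33×10⁻⁶/°F × (9/5) = 11.4×10⁻⁶/K.
ΔT = 68.6 − 3.04 = 65.56 K.
ΔL = α·L₀·ΔT = 11.4×10⁻⁶ × 1550 mm × 65.56 K = 1.16 mm.

1.16 mm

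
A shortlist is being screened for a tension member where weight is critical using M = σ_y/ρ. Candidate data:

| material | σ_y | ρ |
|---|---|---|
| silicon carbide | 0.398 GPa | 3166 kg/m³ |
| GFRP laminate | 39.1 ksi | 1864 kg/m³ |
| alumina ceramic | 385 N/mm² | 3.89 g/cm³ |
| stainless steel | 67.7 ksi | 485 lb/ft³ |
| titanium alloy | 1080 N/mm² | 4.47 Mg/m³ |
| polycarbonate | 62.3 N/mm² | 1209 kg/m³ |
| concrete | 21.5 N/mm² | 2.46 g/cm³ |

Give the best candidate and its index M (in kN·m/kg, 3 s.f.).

After converting to SI:
  silicon carbide: σ_y = 398.0 MPa, ρ = 3166 kg/m³
  GFRP laminate: σ_y = 269.6 MPa, ρ = 1864 kg/m³
  alumina ceramic: σ_y = 385.0 MPa, ρ = 3890 kg/m³
  stainless steel: σ_y = 466.8 MPa, ρ = 7769 kg/m³
  titanium alloy: σ_y = 1080 MPa, ρ = 4470 kg/m³
  polycarbonate: σ_y = 62.30 MPa, ρ = 1209 kg/m³
  concrete: σ_y = 21.50 MPa, ρ = 2460 kg/m³
  titanium alloy: M = 242 kN·m/kg
  GFRP laminate: M = 145 kN·m/kg
  silicon carbide: M = 126 kN·m/kg
  alumina ceramic: M = 99.0 kN·m/kg
  stainless steel: M = 60.1 kN·m/kg
  polycarbonate: M = 51.5 kN·m/kg
  concrete: M = 8.74 kN·m/kg
Titanium alloy ranks first.

titanium alloy, M = 242 kN·m/kg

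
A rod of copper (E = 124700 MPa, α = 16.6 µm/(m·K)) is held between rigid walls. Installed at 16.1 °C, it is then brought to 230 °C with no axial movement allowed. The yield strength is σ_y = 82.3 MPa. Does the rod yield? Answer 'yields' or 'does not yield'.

yields

E = 124700 MPa = 124.7 GPa.
ΔT = 213.9 K. Constrained thermal stress σ = E·α·ΔT = 124.7×10³ MPa × 16.6×10⁻⁶ × 213.9 = 443 MPa (compressive).
Compare to σ_y = 82.3 MPa: σ ≥ σ_y, so it yields.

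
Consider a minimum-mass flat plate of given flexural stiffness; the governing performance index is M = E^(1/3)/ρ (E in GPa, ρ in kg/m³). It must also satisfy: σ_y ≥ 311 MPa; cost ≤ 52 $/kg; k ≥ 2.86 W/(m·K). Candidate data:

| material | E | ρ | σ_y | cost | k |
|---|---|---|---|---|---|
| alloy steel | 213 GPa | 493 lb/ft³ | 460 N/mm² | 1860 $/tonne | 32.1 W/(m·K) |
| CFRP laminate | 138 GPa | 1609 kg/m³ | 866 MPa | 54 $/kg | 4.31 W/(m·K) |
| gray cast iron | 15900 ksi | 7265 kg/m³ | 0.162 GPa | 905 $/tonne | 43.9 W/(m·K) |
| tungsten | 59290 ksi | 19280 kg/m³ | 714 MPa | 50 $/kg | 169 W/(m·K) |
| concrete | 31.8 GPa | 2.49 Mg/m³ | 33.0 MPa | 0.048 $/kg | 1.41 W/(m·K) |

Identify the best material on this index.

alloy steel

Screen on constraints: σ_y ≥ 311 MPa; cost ≤ 52 $/kg; k ≥ 2.86 W/(m·K). Survivors: alloy steel, tungsten.
Normalizing units and computing the index:
  alloy steel: E = 213.0 GPa, ρ = 7897 kg/m³
  tungsten: E = 408.8 GPa, ρ = 19280 kg/m³
  alloy steel: M = 0.756×10⁻³
  tungsten: M = 0.385×10⁻³
Alloy steel ranks first.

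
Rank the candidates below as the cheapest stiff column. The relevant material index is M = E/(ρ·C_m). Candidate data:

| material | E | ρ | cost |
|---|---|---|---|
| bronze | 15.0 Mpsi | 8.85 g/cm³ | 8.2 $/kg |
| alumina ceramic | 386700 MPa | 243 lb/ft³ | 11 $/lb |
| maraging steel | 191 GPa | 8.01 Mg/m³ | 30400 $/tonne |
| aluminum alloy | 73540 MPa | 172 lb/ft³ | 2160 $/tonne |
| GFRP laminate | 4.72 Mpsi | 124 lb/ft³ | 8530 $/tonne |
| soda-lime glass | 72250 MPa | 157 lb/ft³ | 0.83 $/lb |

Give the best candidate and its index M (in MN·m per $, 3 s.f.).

After converting to SI:
  bronze: E = 103.4 GPa, ρ = 8850 kg/m³, cost = 8.200 $/kg
  alumina ceramic: E = 386.7 GPa, ρ = 3892 kg/m³, cost = 24.25 $/kg
  maraging steel: E = 191.0 GPa, ρ = 8010 kg/m³, cost = 30.40 $/kg
  aluminum alloy: E = 73.54 GPa, ρ = 2755 kg/m³, cost = 2.160 $/kg
  GFRP laminate: E = 32.54 GPa, ρ = 1986 kg/m³, cost = 8.530 $/kg
  soda-lime glass: E = 72.25 GPa, ρ = 2515 kg/m³, cost = 1.830 $/kg
  soda-lime glass: M = 15.7 MN·m per $
  aluminum alloy: M = 12.4 MN·m per $
  alumina ceramic: M = 4.10 MN·m per $
  GFRP laminate: M = 1.92 MN·m per $
  bronze: M = 1.43 MN·m per $
  maraging steel: M = 0.784 MN·m per $
Highest index: soda-lime glass.

soda-lime glass, M = 15.7 MN·m per $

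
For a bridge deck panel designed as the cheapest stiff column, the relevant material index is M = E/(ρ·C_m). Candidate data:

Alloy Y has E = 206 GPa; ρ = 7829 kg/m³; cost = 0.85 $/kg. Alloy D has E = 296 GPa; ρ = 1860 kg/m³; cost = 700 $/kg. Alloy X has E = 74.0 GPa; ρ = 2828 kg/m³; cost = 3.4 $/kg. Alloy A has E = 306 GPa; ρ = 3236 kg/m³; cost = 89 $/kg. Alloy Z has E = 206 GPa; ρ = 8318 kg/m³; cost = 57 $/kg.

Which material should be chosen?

Computing M directly (units already consistent):
  alloy Y: M = 31.0 MN·m per $
  alloy X: M = 7.70 MN·m per $
  alloy A: M = 1.06 MN·m per $
  alloy Z: M = 0.434 MN·m per $
  alloy D: M = 0.227 MN·m per $
Alloy Y has the largest M.

alloy Y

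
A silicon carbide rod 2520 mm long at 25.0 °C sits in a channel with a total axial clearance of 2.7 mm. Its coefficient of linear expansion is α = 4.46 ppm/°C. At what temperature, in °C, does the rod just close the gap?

α·L₀·ΔT = 2.7 mm ⇒ ΔT = 2.7 / (4.46×10⁻⁶ × 2520.0) = 240.2 K.
T = 25.0 + 240.2 = 265.2 °C.

265 °C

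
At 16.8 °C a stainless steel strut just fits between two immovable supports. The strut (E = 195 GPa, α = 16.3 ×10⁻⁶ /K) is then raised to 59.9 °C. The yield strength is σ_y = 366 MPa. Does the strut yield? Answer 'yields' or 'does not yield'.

does not yield

ΔT = 43.10 K. Constrained thermal stress σ = E·α·ΔT = 195.0×10³ MPa × 16.3×10⁻⁶ × 43.10 = 137 MPa (compressive).
Compare to σ_y = 366 MPa: σ < σ_y, so it does not yield.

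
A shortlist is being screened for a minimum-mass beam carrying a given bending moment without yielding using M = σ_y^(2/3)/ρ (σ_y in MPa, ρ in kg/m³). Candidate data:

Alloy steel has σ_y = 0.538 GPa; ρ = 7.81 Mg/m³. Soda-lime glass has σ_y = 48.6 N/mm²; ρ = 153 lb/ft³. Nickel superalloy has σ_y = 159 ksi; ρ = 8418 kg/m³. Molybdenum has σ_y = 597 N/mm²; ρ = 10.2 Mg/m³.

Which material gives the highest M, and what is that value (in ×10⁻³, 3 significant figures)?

After converting to SI:
  alloy steel: σ_y = 538.0 MPa, ρ = 7810 kg/m³
  soda-lime glass: σ_y = 48.60 MPa, ρ = 2451 kg/m³
  nickel superalloy: σ_y = 1096 MPa, ρ = 8418 kg/m³
  molybdenum: σ_y = 597.0 MPa, ρ = 10200 kg/m³
  nickel superalloy: M = 12.6×10⁻³
  alloy steel: M = 8.47×10⁻³
  molybdenum: M = 6.95×10⁻³
  soda-lime glass: M = 5.43×10⁻³
Highest index: nickel superalloy.

nickel superalloy, M = 12.6×10⁻³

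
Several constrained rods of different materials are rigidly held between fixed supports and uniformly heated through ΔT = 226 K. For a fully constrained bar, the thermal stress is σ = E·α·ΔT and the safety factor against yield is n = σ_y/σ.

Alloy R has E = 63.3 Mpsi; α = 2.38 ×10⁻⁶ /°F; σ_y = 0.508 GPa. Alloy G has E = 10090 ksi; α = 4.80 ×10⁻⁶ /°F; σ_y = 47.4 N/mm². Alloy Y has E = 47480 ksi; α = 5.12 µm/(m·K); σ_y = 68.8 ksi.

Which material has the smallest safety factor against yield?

Per material, after unit conversion:
  alloy R: E = 436.4, α = 4.28, σ_y = 508.0 → σ = 423 MPa, n = 1.20
  alloy G: E = 69.57, α = 8.64, σ_y = 47.40 → σ = 136 MPa, n = 0.349
  alloy Y: E = 327.4, α = 5.12, σ_y = 474.4 → σ = 379 MPa, n = 1.25
Alloy G has the lowest safety factor, n = 0.349.

alloy G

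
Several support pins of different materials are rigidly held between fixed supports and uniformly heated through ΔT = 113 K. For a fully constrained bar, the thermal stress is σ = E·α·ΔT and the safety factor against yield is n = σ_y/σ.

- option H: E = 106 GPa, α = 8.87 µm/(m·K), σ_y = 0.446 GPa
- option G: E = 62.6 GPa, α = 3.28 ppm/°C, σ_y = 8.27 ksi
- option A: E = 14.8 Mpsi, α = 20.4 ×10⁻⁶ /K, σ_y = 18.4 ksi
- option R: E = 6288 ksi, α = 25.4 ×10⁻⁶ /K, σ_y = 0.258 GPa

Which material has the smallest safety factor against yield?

option A

With everything in SI (GPa, ×10⁻⁶/K, MPa):
  option H: E = 106.0, α = 8.87, σ_y = 446.0 → σ = 106 MPa, n = 4.20
  option G: E = 62.60, α = 3.28, σ_y = 57.02 → σ = 23.2 MPa, n = 2.46
  option A: E = 102.0, α = 20.4, σ_y = 126.9 → σ = 235 MPa, n = 0.539
  option R: E = 43.35, α = 25.4, σ_y = 258.0 → σ = 124 MPa, n = 2.07
Smallest n: option A with n = 0.539.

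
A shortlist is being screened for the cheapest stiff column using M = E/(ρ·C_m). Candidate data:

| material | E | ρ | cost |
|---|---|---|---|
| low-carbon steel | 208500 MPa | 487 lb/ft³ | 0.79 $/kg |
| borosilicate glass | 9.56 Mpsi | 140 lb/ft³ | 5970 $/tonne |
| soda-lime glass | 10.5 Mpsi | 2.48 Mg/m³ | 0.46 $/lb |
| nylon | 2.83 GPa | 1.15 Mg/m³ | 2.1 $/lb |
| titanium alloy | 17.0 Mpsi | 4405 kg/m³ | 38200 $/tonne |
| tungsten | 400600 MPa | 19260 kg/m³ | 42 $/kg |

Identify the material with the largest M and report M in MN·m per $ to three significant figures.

Putting every candidate on a common basis:
  low-carbon steel: E = 208.5 GPa, ρ = 7801 kg/m³, cost = 0.7900 $/kg
  borosilicate glass: E = 65.91 GPa, ρ = 2243 kg/m³, cost = 5.970 $/kg
  soda-lime glass: E = 72.39 GPa, ρ = 2480 kg/m³, cost = 1.014 $/kg
  nylon: E = 2.830 GPa, ρ = 1150 kg/m³, cost = 4.630 $/kg
  titanium alloy: E = 117.2 GPa, ρ = 4405 kg/m³, cost = 38.20 $/kg
  tungsten: E = 400.6 GPa, ρ = 19260 kg/m³, cost = 42.00 $/kg
  low-carbon steel: M = 33.8 MN·m per $
  soda-lime glass: M = 28.8 MN·m per $
  borosilicate glass: M = 4.92 MN·m per $
  titanium alloy: M = 0.697 MN·m per $
  nylon: M = 0.532 MN·m per $
  tungsten: M = 0.495 MN·m per $
Low-carbon steel has the largest M.

low-carbon steel, M = 33.8 MN·m per $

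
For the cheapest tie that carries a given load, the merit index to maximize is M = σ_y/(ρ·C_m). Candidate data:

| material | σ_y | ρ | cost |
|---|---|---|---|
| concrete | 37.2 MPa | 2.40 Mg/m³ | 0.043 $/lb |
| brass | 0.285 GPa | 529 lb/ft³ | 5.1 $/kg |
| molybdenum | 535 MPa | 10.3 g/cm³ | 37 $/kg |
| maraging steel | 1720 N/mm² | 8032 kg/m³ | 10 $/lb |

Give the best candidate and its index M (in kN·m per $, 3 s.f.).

concrete, M = 164 kN·m per $

Normalizing units and computing the index:
  concrete: σ_y = 37.20 MPa, ρ = 2400 kg/m³, cost = 0.09480 $/kg
  brass: σ_y = 285.0 MPa, ρ = 8474 kg/m³, cost = 5.100 $/kg
  molybdenum: σ_y = 535.0 MPa, ρ = 10300 kg/m³, cost = 37.00 $/kg
  maraging steel: σ_y = 1720 MPa, ρ = 8032 kg/m³, cost = 22.05 $/kg
  concrete: M = 164 kN·m per $
  maraging steel: M = 9.71 kN·m per $
  brass: M = 6.59 kN·m per $
  molybdenum: M = 1.40 kN·m per $
Concrete has the largest M.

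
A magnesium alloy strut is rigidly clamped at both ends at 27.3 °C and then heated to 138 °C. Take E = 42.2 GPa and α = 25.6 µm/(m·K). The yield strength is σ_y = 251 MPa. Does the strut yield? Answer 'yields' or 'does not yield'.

does not yield

ΔT = 110.7 K. Constrained thermal stress σ = E·α·ΔT = 42.20×10³ MPa × 25.6×10⁻⁶ × 110.7 = 120 MPa (compressive).
Compare to σ_y = 251 MPa: σ < σ_y, so it does not yield.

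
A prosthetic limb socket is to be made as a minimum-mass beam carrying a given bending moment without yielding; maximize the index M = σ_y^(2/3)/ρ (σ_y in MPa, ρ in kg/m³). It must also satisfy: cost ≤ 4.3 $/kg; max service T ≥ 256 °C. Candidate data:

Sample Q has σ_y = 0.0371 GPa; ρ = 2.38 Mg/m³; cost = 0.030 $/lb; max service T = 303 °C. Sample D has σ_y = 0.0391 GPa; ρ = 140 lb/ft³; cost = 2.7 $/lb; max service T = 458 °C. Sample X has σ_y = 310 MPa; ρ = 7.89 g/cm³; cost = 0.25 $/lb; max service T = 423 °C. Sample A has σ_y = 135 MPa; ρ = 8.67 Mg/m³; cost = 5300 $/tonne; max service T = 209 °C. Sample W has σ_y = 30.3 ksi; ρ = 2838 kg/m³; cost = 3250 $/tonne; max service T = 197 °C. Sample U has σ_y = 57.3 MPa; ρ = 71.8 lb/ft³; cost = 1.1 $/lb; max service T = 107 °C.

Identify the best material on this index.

sample X

Screen on constraints: cost ≤ 4.3 $/kg; max service T ≥ 256 °C. Survivors: sample Q, sample X.
Normalizing units and computing the index:
  sample Q: σ_y = 37.10 MPa, ρ = 2380 kg/m³
  sample X: σ_y = 310.0 MPa, ρ = 7890 kg/m³
  sample X: M = 5.81×10⁻³
  sample Q: M = 4.67×10⁻³
Sample X has the largest M.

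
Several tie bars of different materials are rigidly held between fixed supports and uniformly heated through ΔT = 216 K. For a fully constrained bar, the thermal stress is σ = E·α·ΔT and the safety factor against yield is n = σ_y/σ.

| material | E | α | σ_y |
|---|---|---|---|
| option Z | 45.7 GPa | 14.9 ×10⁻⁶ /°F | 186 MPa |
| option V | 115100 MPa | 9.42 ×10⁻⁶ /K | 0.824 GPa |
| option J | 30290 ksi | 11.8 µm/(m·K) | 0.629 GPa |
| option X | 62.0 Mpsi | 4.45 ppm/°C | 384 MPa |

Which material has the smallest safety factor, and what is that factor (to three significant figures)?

In consistent units (E in GPa, α in ×10⁻⁶/K, σ_y in MPa):
  option Z: E = 45.70, α = 26.8, σ_y = 186.0 → σ = 265 MPa, n = 0.703
  option V: E = 115.1, α = 9.42, σ_y = 824.0 → σ = 234 MPa, n = 3.52
  option J: E = 208.8, α = 11.8, σ_y = 629.0 → σ = 532 MPa, n = 1.18
  option X: E = 427.5, α = 4.45, σ_y = 384.0 → σ = 411 MPa, n = 0.935
Smallest n: option Z with n = 0.703.

option Z, n = 0.703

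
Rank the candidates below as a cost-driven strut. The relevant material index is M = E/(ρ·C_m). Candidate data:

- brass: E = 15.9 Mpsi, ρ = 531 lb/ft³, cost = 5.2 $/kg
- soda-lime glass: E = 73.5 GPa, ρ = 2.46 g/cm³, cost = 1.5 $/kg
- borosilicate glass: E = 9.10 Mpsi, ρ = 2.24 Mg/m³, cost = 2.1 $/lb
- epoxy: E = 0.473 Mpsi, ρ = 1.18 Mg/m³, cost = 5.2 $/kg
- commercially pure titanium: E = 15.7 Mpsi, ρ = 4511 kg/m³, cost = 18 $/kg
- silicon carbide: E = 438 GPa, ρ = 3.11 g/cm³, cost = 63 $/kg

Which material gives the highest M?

Putting every candidate on a common basis:
  brass: E = 109.6 GPa, ρ = 8506 kg/m³, cost = 5.200 $/kg
  soda-lime glass: E = 73.50 GPa, ρ = 2460 kg/m³, cost = 1.500 $/kg
  borosilicate glass: E = 62.74 GPa, ρ = 2240 kg/m³, cost = 4.630 $/kg
  epoxy: E = 3.261 GPa, ρ = 1180 kg/m³, cost = 5.200 $/kg
  commercially pure titanium: E = 108.2 GPa, ρ = 4511 kg/m³, cost = 18.00 $/kg
  silicon carbide: E = 438.0 GPa, ρ = 3110 kg/m³, cost = 63.00 $/kg
  soda-lime glass: M = 19.9 MN·m per $
  borosilicate glass: M = 6.05 MN·m per $
  brass: M = 2.48 MN·m per $
  silicon carbide: M = 2.24 MN·m per $
  commercially pure titanium: M = 1.33 MN·m per $
  epoxy: M = 0.531 MN·m per $
Soda-lime glass ranks first.

soda-lime glass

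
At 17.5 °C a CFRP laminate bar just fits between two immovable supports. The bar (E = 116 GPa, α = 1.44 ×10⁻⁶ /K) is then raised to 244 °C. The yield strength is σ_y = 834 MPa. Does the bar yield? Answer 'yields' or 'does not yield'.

ΔT = 226.5 K. Constrained thermal stress σ = E·α·ΔT = 116.0×10³ MPa × 1.44×10⁻⁶ × 226.5 = 37.8 MPa (compressive).
Compare to σ_y = 834 MPa: σ < σ_y, so it does not yield.

does not yield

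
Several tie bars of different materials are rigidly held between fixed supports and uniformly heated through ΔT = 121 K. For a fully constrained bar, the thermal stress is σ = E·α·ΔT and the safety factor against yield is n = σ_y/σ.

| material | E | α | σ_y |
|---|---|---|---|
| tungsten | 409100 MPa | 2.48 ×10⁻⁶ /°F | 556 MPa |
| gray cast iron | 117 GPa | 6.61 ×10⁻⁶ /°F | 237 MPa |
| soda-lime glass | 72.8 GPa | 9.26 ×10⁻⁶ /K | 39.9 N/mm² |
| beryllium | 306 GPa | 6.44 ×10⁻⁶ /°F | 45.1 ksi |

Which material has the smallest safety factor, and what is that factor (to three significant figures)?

Converting E to GPa, α to ×10⁻⁶/K, σ_y to MPa, then σ and n for each:
  tungsten: E = 409.1, α = 4.46, σ_y = 556.0 → σ = 221 MPa, n = 2.52
  gray cast iron: E = 117.0, α = 11.9, σ_y = 237.0 → σ = 168 MPa, n = 1.41
  soda-lime glass: E = 72.80, α = 9.26, σ_y = 39.90 → σ = 81.6 MPa, n = 0.489
  beryllium: E = 306.0, α = 11.6, σ_y = 311.0 → σ = 429 MPa, n = 0.724
Soda-lime glass has the lowest safety factor, n = 0.489.

soda-lime glass, n = 0.489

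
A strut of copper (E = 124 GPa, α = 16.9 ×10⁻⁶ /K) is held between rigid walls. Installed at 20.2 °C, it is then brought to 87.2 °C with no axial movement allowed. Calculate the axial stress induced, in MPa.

ΔT = 67.00 K. Constrained thermal stress σ = E·α·ΔT = 124.0×10³ MPa × 16.9×10⁻⁶ × 67.00 = 140 MPa (compressive).

140 MPa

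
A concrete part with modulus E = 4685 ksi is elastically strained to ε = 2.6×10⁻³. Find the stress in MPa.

84.0 MPa

E = 4685 ksi = 32.30 GPa.
σ = E·ε = 32300 MPa × 2.6×10⁻³ = 84.0 MPa.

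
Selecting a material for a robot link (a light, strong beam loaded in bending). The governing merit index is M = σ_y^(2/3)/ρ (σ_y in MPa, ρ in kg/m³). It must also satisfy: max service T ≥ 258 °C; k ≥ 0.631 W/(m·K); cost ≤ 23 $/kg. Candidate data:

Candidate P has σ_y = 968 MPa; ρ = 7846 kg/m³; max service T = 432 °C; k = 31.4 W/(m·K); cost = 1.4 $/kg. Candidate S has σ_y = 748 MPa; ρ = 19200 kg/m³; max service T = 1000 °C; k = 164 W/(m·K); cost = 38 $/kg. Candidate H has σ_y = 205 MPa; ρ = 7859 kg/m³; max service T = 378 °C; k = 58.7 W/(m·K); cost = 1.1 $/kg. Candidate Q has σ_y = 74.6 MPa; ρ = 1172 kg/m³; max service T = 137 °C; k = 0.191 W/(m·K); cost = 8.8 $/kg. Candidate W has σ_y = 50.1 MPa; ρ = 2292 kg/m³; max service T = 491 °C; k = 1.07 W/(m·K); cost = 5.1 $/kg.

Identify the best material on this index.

candidate P

Screen on constraints: max service T ≥ 258 °C; k ≥ 0.631 W/(m·K); cost ≤ 23 $/kg. Survivors: candidate P, candidate H, candidate W.
Computing M directly (units already consistent):
  candidate P: M = 12.5×10⁻³
  candidate W: M = 5.93×10⁻³
  candidate H: M = 4.42×10⁻³
Candidate P has the largest M.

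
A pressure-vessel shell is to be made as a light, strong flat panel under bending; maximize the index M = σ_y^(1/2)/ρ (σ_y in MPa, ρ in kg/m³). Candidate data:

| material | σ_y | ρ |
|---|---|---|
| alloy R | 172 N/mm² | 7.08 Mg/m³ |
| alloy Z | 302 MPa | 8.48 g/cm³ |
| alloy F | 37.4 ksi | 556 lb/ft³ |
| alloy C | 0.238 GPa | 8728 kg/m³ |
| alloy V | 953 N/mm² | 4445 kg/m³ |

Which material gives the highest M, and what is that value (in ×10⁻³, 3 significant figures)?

Normalizing units and computing the index:
  alloy R: σ_y = 172.0 MPa, ρ = 7080 kg/m³
  alloy Z: σ_y = 302.0 MPa, ρ = 8480 kg/m³
  alloy F: σ_y = 257.9 MPa, ρ = 8906 kg/m³
  alloy C: σ_y = 238.0 MPa, ρ = 8728 kg/m³
  alloy V: σ_y = 953.0 MPa, ρ = 4445 kg/m³
  alloy V: M = 6.95×10⁻³
  alloy Z: M = 2.05×10⁻³
  alloy R: M = 1.85×10⁻³
  alloy F: M = 1.80×10⁻³
  alloy C: M = 1.77×10⁻³
The maximum is for alloy V.

alloy V, M = 6.95×10⁻³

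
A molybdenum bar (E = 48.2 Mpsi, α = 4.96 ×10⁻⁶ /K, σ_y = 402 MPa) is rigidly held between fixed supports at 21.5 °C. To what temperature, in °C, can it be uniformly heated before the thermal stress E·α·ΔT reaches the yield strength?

265 °C

E = 48.2 Mpsi = 332.3 GPa.
E·α·ΔT = 402.0 MPa ⇒ ΔT = 402.0 / (332.3×10³ × 4.96×10⁻⁶) = 243.9 K.
T = 21.5 + 243.9 = 265.4 °C.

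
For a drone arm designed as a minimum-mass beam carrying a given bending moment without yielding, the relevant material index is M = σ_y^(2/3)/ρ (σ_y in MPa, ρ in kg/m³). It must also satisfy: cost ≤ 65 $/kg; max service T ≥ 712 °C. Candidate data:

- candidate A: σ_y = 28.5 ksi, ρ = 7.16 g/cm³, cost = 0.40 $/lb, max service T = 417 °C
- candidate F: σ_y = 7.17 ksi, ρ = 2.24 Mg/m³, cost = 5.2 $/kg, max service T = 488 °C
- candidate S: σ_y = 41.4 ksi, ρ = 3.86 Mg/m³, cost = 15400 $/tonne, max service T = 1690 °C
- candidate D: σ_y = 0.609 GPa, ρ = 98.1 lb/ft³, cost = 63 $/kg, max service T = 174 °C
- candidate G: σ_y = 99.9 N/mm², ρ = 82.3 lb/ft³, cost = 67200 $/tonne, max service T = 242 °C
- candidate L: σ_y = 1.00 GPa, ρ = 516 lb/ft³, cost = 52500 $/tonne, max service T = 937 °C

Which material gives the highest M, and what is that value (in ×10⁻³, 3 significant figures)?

Screen on constraints: cost ≤ 65 $/kg; max service T ≥ 712 °C. Survivors: candidate S, candidate L.
After converting to SI:
  candidate S: σ_y = 285.4 MPa, ρ = 3860 kg/m³
  candidate L: σ_y = 1000 MPa, ρ = 8266 kg/m³
  candidate L: M = 12.1×10⁻³
  candidate S: M = 11.2×10⁻³
Highest index: candidate L.

candidate L, M = 12.1×10⁻³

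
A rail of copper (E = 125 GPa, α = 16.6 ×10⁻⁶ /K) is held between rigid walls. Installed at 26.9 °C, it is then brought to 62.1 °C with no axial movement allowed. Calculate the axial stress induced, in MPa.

ΔT = 35.20 K. Constrained thermal stress σ = E·α·ΔT = 125.0×10³ MPa × 16.6×10⁻⁶ × 35.20 = 73.0 MPa (compressive).

73.0 MPa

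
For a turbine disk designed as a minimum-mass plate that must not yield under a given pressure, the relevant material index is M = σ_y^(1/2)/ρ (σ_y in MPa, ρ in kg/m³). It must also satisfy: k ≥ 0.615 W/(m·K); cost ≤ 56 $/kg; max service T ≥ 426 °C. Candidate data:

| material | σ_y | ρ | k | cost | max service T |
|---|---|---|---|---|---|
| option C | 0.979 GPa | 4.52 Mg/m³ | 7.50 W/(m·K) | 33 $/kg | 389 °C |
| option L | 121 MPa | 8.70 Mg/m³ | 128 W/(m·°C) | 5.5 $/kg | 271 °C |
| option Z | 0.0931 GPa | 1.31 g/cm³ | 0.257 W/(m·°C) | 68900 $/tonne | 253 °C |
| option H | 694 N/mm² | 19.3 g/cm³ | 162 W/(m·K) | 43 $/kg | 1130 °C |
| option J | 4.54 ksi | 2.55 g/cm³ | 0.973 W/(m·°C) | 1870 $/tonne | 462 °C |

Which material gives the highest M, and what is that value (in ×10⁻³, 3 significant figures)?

Screen on constraints: k ≥ 0.615 W/(m·K); cost ≤ 56 $/kg; max service T ≥ 426 °C. Survivors: option H, option J.
Convert each candidate to consistent units, then evaluate M:
  option H: σ_y = 694.0 MPa, ρ = 19300 kg/m³
  option J: σ_y = 31.30 MPa, ρ = 2550 kg/m³
  option J: M = 2.19×10⁻³
  option H: M = 1.36×10⁻³
Option J ranks first.

option J, M = 2.19×10⁻³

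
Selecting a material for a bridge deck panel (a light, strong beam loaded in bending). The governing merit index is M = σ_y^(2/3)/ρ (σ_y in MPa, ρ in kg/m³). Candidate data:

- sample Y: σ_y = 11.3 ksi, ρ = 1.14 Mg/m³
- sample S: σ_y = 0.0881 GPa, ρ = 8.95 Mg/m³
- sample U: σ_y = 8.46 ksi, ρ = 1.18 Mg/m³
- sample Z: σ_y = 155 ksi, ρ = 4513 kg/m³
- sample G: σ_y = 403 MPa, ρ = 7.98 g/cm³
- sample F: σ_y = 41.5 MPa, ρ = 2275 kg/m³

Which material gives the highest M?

sample Z

Normalizing units and computing the index:
  sample Y: σ_y = 77.91 MPa, ρ = 1140 kg/m³
  sample S: σ_y = 88.10 MPa, ρ = 8950 kg/m³
  sample U: σ_y = 58.33 MPa, ρ = 1180 kg/m³
  sample Z: σ_y = 1069 MPa, ρ = 4513 kg/m³
  sample G: σ_y = 403.0 MPa, ρ = 7980 kg/m³
  sample F: σ_y = 41.50 MPa, ρ = 2275 kg/m³
  sample Z: M = 23.2×10⁻³
  sample Y: M = 16.0×10⁻³
  sample U: M = 12.7×10⁻³
  sample G: M = 6.84×10⁻³
  sample F: M = 5.27×10⁻³
  sample S: M = 2.21×10⁻³
Sample Z ranks first.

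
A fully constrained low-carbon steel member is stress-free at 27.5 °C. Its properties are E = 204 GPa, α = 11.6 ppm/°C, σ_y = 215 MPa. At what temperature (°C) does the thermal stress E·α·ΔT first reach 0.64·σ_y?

85.6 °C

E·α·ΔT = 137.6 MPa ⇒ ΔT = 137.6 / (204.0×10³ × 11.6×10⁻⁶) = 58.15 K.
T = 27.5 + 58.15 = 85.65 °C.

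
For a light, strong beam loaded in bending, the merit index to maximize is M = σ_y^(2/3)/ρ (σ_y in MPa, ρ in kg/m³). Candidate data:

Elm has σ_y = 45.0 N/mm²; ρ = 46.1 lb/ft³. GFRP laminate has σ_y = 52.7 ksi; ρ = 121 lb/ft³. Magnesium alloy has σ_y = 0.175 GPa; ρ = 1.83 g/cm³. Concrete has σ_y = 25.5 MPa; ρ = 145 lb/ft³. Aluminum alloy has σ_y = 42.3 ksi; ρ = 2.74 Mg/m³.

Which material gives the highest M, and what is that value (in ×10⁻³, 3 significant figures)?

GFRP laminate, M = 26.3×10⁻³

After converting to SI:
  elm: σ_y = 45.00 MPa, ρ = 738.5 kg/m³
  GFRP laminate: σ_y = 363.4 MPa, ρ = 1938 kg/m³
  magnesium alloy: σ_y = 175.0 MPa, ρ = 1830 kg/m³
  concrete: σ_y = 25.50 MPa, ρ = 2323 kg/m³
  aluminum alloy: σ_y = 291.6 MPa, ρ = 2740 kg/m³
  GFRP laminate: M = 26.3×10⁻³
  elm: M = 17.1×10⁻³
  magnesium alloy: M = 17.1×10⁻³
  aluminum alloy: M = 16.1×10⁻³
  concrete: M = 3.73×10⁻³
GFRP laminate has the largest M.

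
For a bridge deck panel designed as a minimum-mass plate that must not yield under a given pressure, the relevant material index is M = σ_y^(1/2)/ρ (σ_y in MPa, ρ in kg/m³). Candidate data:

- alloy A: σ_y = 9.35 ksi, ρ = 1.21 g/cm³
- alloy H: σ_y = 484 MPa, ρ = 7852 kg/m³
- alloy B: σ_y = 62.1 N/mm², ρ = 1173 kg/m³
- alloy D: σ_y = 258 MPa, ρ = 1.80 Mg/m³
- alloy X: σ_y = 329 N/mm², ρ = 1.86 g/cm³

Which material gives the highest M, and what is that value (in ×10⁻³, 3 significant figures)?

alloy X, M = 9.75×10⁻³

Normalizing units and computing the index:
  alloy A: σ_y = 64.47 MPa, ρ = 1210 kg/m³
  alloy H: σ_y = 484.0 MPa, ρ = 7852 kg/m³
  alloy B: σ_y = 62.10 MPa, ρ = 1173 kg/m³
  alloy D: σ_y = 258.0 MPa, ρ = 1800 kg/m³
  alloy X: σ_y = 329.0 MPa, ρ = 1860 kg/m³
  alloy X: M = 9.75×10⁻³
  alloy D: M = 8.92×10⁻³
  alloy B: M = 6.72×10⁻³
  alloy A: M = 6.64×10⁻³
  alloy H: M = 2.80×10⁻³
The maximum is for alloy X.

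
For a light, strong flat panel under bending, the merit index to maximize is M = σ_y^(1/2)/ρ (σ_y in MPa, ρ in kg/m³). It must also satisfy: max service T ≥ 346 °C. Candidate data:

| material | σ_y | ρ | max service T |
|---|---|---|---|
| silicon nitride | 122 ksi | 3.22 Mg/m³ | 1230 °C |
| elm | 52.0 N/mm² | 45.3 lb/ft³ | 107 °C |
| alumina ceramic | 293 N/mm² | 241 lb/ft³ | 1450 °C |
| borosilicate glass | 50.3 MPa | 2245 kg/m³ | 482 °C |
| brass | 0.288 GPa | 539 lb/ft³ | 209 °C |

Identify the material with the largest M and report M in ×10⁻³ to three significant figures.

silicon nitride, M = 9.01×10⁻³

Screen on constraints: max service T ≥ 346 °C. Survivors: silicon nitride, alumina ceramic, borosilicate glass.
Normalizing units and computing the index:
  silicon nitride: σ_y = 841.2 MPa, ρ = 3220 kg/m³
  alumina ceramic: σ_y = 293.0 MPa, ρ = 3860 kg/m³
  borosilicate glass: σ_y = 50.30 MPa, ρ = 2245 kg/m³
  silicon nitride: M = 9.01×10⁻³
  alumina ceramic: M = 4.43×10⁻³
  borosilicate glass: M = 3.16×10⁻³
Silicon nitride ranks first.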